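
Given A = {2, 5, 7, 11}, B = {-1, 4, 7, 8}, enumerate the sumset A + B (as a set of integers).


A + B = {a + b : a ∈ A, b ∈ B}.
Enumerate all |A|·|B| = 4·4 = 16 pairs (a, b) and collect distinct sums.
a = 2: 2+-1=1, 2+4=6, 2+7=9, 2+8=10
a = 5: 5+-1=4, 5+4=9, 5+7=12, 5+8=13
a = 7: 7+-1=6, 7+4=11, 7+7=14, 7+8=15
a = 11: 11+-1=10, 11+4=15, 11+7=18, 11+8=19
Collecting distinct sums: A + B = {1, 4, 6, 9, 10, 11, 12, 13, 14, 15, 18, 19}
|A + B| = 12

A + B = {1, 4, 6, 9, 10, 11, 12, 13, 14, 15, 18, 19}


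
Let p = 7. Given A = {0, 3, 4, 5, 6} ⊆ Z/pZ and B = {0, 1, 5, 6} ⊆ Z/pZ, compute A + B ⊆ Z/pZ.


Work in Z/7Z: reduce every sum a + b modulo 7.
Enumerate all 20 pairs:
a = 0: 0+0=0, 0+1=1, 0+5=5, 0+6=6
a = 3: 3+0=3, 3+1=4, 3+5=1, 3+6=2
a = 4: 4+0=4, 4+1=5, 4+5=2, 4+6=3
a = 5: 5+0=5, 5+1=6, 5+5=3, 5+6=4
a = 6: 6+0=6, 6+1=0, 6+5=4, 6+6=5
Distinct residues collected: {0, 1, 2, 3, 4, 5, 6}
|A + B| = 7 (out of 7 total residues).

A + B = {0, 1, 2, 3, 4, 5, 6}


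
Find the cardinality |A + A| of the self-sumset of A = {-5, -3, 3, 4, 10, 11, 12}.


A + A = {a + a' : a, a' ∈ A}; |A| = 7.
General bounds: 2|A| - 1 ≤ |A + A| ≤ |A|(|A|+1)/2, i.e. 13 ≤ |A + A| ≤ 28.
Lower bound 2|A|-1 is attained iff A is an arithmetic progression.
Enumerate sums a + a' for a ≤ a' (symmetric, so this suffices):
a = -5: -5+-5=-10, -5+-3=-8, -5+3=-2, -5+4=-1, -5+10=5, -5+11=6, -5+12=7
a = -3: -3+-3=-6, -3+3=0, -3+4=1, -3+10=7, -3+11=8, -3+12=9
a = 3: 3+3=6, 3+4=7, 3+10=13, 3+11=14, 3+12=15
a = 4: 4+4=8, 4+10=14, 4+11=15, 4+12=16
a = 10: 10+10=20, 10+11=21, 10+12=22
a = 11: 11+11=22, 11+12=23
a = 12: 12+12=24
Distinct sums: {-10, -8, -6, -2, -1, 0, 1, 5, 6, 7, 8, 9, 13, 14, 15, 16, 20, 21, 22, 23, 24}
|A + A| = 21

|A + A| = 21


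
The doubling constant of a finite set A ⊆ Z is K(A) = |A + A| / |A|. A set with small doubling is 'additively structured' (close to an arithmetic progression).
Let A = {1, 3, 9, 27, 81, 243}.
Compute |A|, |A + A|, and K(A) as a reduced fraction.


|A| = 6.
Compute A + A by enumerating all 36 pairs.
A + A = {2, 4, 6, 10, 12, 18, 28, 30, 36, 54, 82, 84, 90, 108, 162, 244, 246, 252, 270, 324, 486}, so |A + A| = 21.
K = |A + A| / |A| = 21/6 = 7/2 ≈ 3.5000.
Reference: AP of size 6 gives K = 11/6 ≈ 1.8333; a fully generic set of size 6 gives K ≈ 3.5000.

|A| = 6, |A + A| = 21, K = 21/6 = 7/2.


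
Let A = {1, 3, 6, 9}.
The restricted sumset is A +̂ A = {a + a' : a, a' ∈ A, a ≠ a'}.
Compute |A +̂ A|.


Restricted sumset: A +̂ A = {a + a' : a ∈ A, a' ∈ A, a ≠ a'}.
Equivalently, take A + A and drop any sum 2a that is achievable ONLY as a + a for a ∈ A (i.e. sums representable only with equal summands).
Enumerate pairs (a, a') with a < a' (symmetric, so each unordered pair gives one sum; this covers all a ≠ a'):
  1 + 3 = 4
  1 + 6 = 7
  1 + 9 = 10
  3 + 6 = 9
  3 + 9 = 12
  6 + 9 = 15
Collected distinct sums: {4, 7, 9, 10, 12, 15}
|A +̂ A| = 6
(Reference bound: |A +̂ A| ≥ 2|A| - 3 for |A| ≥ 2, with |A| = 4 giving ≥ 5.)

|A +̂ A| = 6


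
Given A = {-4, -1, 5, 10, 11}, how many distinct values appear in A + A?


A + A = {a + a' : a, a' ∈ A}; |A| = 5.
General bounds: 2|A| - 1 ≤ |A + A| ≤ |A|(|A|+1)/2, i.e. 9 ≤ |A + A| ≤ 15.
Lower bound 2|A|-1 is attained iff A is an arithmetic progression.
Enumerate sums a + a' for a ≤ a' (symmetric, so this suffices):
a = -4: -4+-4=-8, -4+-1=-5, -4+5=1, -4+10=6, -4+11=7
a = -1: -1+-1=-2, -1+5=4, -1+10=9, -1+11=10
a = 5: 5+5=10, 5+10=15, 5+11=16
a = 10: 10+10=20, 10+11=21
a = 11: 11+11=22
Distinct sums: {-8, -5, -2, 1, 4, 6, 7, 9, 10, 15, 16, 20, 21, 22}
|A + A| = 14

|A + A| = 14


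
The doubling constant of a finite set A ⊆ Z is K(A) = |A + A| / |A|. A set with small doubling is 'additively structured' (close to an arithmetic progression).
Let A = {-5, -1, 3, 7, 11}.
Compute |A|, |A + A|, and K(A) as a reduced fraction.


|A| = 5.
Compute A + A by enumerating all 25 pairs.
A + A = {-10, -6, -2, 2, 6, 10, 14, 18, 22}, so |A + A| = 9.
K = |A + A| / |A| = 9/5 (already in lowest terms) ≈ 1.8000.
Reference: AP of size 5 gives K = 9/5 ≈ 1.8000; a fully generic set of size 5 gives K ≈ 3.0000.

|A| = 5, |A + A| = 9, K = 9/5.


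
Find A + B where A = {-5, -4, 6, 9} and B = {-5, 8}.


A + B = {a + b : a ∈ A, b ∈ B}.
Enumerate all |A|·|B| = 4·2 = 8 pairs (a, b) and collect distinct sums.
a = -5: -5+-5=-10, -5+8=3
a = -4: -4+-5=-9, -4+8=4
a = 6: 6+-5=1, 6+8=14
a = 9: 9+-5=4, 9+8=17
Collecting distinct sums: A + B = {-10, -9, 1, 3, 4, 14, 17}
|A + B| = 7

A + B = {-10, -9, 1, 3, 4, 14, 17}


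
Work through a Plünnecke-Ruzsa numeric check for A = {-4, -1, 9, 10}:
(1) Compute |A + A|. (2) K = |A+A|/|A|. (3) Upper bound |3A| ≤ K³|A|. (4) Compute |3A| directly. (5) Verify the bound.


|A| = 4.
Step 1: Compute A + A by enumerating all 16 pairs.
A + A = {-8, -5, -2, 5, 6, 8, 9, 18, 19, 20}, so |A + A| = 10.
Step 2: Doubling constant K = |A + A|/|A| = 10/4 = 10/4 ≈ 2.5000.
Step 3: Plünnecke-Ruzsa gives |3A| ≤ K³·|A| = (2.5000)³ · 4 ≈ 62.5000.
Step 4: Compute 3A = A + A + A directly by enumerating all triples (a,b,c) ∈ A³; |3A| = 20.
Step 5: Check 20 ≤ 62.5000? Yes ✓.

K = 10/4, Plünnecke-Ruzsa bound K³|A| ≈ 62.5000, |3A| = 20, inequality holds.


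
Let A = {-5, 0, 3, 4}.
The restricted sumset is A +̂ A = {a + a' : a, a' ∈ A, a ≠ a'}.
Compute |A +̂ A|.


Restricted sumset: A +̂ A = {a + a' : a ∈ A, a' ∈ A, a ≠ a'}.
Equivalently, take A + A and drop any sum 2a that is achievable ONLY as a + a for a ∈ A (i.e. sums representable only with equal summands).
Enumerate pairs (a, a') with a < a' (symmetric, so each unordered pair gives one sum; this covers all a ≠ a'):
  -5 + 0 = -5
  -5 + 3 = -2
  -5 + 4 = -1
  0 + 3 = 3
  0 + 4 = 4
  3 + 4 = 7
Collected distinct sums: {-5, -2, -1, 3, 4, 7}
|A +̂ A| = 6
(Reference bound: |A +̂ A| ≥ 2|A| - 3 for |A| ≥ 2, with |A| = 4 giving ≥ 5.)

|A +̂ A| = 6


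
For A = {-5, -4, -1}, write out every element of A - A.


A - A = {a - a' : a, a' ∈ A}.
Compute a - a' for each ordered pair (a, a'):
a = -5: -5--5=0, -5--4=-1, -5--1=-4
a = -4: -4--5=1, -4--4=0, -4--1=-3
a = -1: -1--5=4, -1--4=3, -1--1=0
Collecting distinct values (and noting 0 appears from a-a):
A - A = {-4, -3, -1, 0, 1, 3, 4}
|A - A| = 7

A - A = {-4, -3, -1, 0, 1, 3, 4}


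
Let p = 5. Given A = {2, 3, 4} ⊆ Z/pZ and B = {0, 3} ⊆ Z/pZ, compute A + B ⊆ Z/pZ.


Work in Z/5Z: reduce every sum a + b modulo 5.
Enumerate all 6 pairs:
a = 2: 2+0=2, 2+3=0
a = 3: 3+0=3, 3+3=1
a = 4: 4+0=4, 4+3=2
Distinct residues collected: {0, 1, 2, 3, 4}
|A + B| = 5 (out of 5 total residues).

A + B = {0, 1, 2, 3, 4}


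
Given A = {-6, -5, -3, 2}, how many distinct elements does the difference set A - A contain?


A - A = {a - a' : a, a' ∈ A}; |A| = 4.
Bounds: 2|A|-1 ≤ |A - A| ≤ |A|² - |A| + 1, i.e. 7 ≤ |A - A| ≤ 13.
Note: 0 ∈ A - A always (from a - a). The set is symmetric: if d ∈ A - A then -d ∈ A - A.
Enumerate nonzero differences d = a - a' with a > a' (then include -d):
Positive differences: {1, 2, 3, 5, 7, 8}
Full difference set: {0} ∪ (positive diffs) ∪ (negative diffs).
|A - A| = 1 + 2·6 = 13 (matches direct enumeration: 13).

|A - A| = 13


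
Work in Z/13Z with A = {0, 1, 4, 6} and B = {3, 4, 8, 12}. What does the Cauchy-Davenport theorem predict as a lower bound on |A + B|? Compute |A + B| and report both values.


Cauchy-Davenport: |A + B| ≥ min(p, |A| + |B| - 1) for A, B nonempty in Z/pZ.
|A| = 4, |B| = 4, p = 13.
CD lower bound = min(13, 4 + 4 - 1) = min(13, 7) = 7.
Compute A + B mod 13 directly:
a = 0: 0+3=3, 0+4=4, 0+8=8, 0+12=12
a = 1: 1+3=4, 1+4=5, 1+8=9, 1+12=0
a = 4: 4+3=7, 4+4=8, 4+8=12, 4+12=3
a = 6: 6+3=9, 6+4=10, 6+8=1, 6+12=5
A + B = {0, 1, 3, 4, 5, 7, 8, 9, 10, 12}, so |A + B| = 10.
Verify: 10 ≥ 7? Yes ✓.

CD lower bound = 7, actual |A + B| = 10.


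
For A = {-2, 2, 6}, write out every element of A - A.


A - A = {a - a' : a, a' ∈ A}.
Compute a - a' for each ordered pair (a, a'):
a = -2: -2--2=0, -2-2=-4, -2-6=-8
a = 2: 2--2=4, 2-2=0, 2-6=-4
a = 6: 6--2=8, 6-2=4, 6-6=0
Collecting distinct values (and noting 0 appears from a-a):
A - A = {-8, -4, 0, 4, 8}
|A - A| = 5

A - A = {-8, -4, 0, 4, 8}


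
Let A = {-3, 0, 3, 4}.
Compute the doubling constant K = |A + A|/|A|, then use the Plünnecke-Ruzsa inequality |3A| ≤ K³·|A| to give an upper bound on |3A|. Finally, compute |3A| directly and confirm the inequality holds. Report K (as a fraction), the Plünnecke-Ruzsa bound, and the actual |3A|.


|A| = 4.
Step 1: Compute A + A by enumerating all 16 pairs.
A + A = {-6, -3, 0, 1, 3, 4, 6, 7, 8}, so |A + A| = 9.
Step 2: Doubling constant K = |A + A|/|A| = 9/4 = 9/4 ≈ 2.2500.
Step 3: Plünnecke-Ruzsa gives |3A| ≤ K³·|A| = (2.2500)³ · 4 ≈ 45.5625.
Step 4: Compute 3A = A + A + A directly by enumerating all triples (a,b,c) ∈ A³; |3A| = 16.
Step 5: Check 16 ≤ 45.5625? Yes ✓.

K = 9/4, Plünnecke-Ruzsa bound K³|A| ≈ 45.5625, |3A| = 16, inequality holds.


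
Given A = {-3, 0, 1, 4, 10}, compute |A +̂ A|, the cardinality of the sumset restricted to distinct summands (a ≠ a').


Restricted sumset: A +̂ A = {a + a' : a ∈ A, a' ∈ A, a ≠ a'}.
Equivalently, take A + A and drop any sum 2a that is achievable ONLY as a + a for a ∈ A (i.e. sums representable only with equal summands).
Enumerate pairs (a, a') with a < a' (symmetric, so each unordered pair gives one sum; this covers all a ≠ a'):
  -3 + 0 = -3
  -3 + 1 = -2
  -3 + 4 = 1
  -3 + 10 = 7
  0 + 1 = 1
  0 + 4 = 4
  0 + 10 = 10
  1 + 4 = 5
  1 + 10 = 11
  4 + 10 = 14
Collected distinct sums: {-3, -2, 1, 4, 5, 7, 10, 11, 14}
|A +̂ A| = 9
(Reference bound: |A +̂ A| ≥ 2|A| - 3 for |A| ≥ 2, with |A| = 5 giving ≥ 7.)

|A +̂ A| = 9


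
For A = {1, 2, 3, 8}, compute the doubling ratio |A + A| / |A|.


|A| = 4.
Compute A + A by enumerating all 16 pairs.
A + A = {2, 3, 4, 5, 6, 9, 10, 11, 16}, so |A + A| = 9.
K = |A + A| / |A| = 9/4 (already in lowest terms) ≈ 2.2500.
Reference: AP of size 4 gives K = 7/4 ≈ 1.7500; a fully generic set of size 4 gives K ≈ 2.5000.

|A| = 4, |A + A| = 9, K = 9/4.


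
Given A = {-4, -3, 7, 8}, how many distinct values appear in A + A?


A + A = {a + a' : a, a' ∈ A}; |A| = 4.
General bounds: 2|A| - 1 ≤ |A + A| ≤ |A|(|A|+1)/2, i.e. 7 ≤ |A + A| ≤ 10.
Lower bound 2|A|-1 is attained iff A is an arithmetic progression.
Enumerate sums a + a' for a ≤ a' (symmetric, so this suffices):
a = -4: -4+-4=-8, -4+-3=-7, -4+7=3, -4+8=4
a = -3: -3+-3=-6, -3+7=4, -3+8=5
a = 7: 7+7=14, 7+8=15
a = 8: 8+8=16
Distinct sums: {-8, -7, -6, 3, 4, 5, 14, 15, 16}
|A + A| = 9

|A + A| = 9


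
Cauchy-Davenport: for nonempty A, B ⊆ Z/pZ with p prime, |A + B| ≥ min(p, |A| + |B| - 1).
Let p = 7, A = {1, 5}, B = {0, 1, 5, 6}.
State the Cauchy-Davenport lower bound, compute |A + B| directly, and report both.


Cauchy-Davenport: |A + B| ≥ min(p, |A| + |B| - 1) for A, B nonempty in Z/pZ.
|A| = 2, |B| = 4, p = 7.
CD lower bound = min(7, 2 + 4 - 1) = min(7, 5) = 5.
Compute A + B mod 7 directly:
a = 1: 1+0=1, 1+1=2, 1+5=6, 1+6=0
a = 5: 5+0=5, 5+1=6, 5+5=3, 5+6=4
A + B = {0, 1, 2, 3, 4, 5, 6}, so |A + B| = 7.
Verify: 7 ≥ 5? Yes ✓.

CD lower bound = 5, actual |A + B| = 7.


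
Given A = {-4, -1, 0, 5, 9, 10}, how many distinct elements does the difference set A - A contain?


A - A = {a - a' : a, a' ∈ A}; |A| = 6.
Bounds: 2|A|-1 ≤ |A - A| ≤ |A|² - |A| + 1, i.e. 11 ≤ |A - A| ≤ 31.
Note: 0 ∈ A - A always (from a - a). The set is symmetric: if d ∈ A - A then -d ∈ A - A.
Enumerate nonzero differences d = a - a' with a > a' (then include -d):
Positive differences: {1, 3, 4, 5, 6, 9, 10, 11, 13, 14}
Full difference set: {0} ∪ (positive diffs) ∪ (negative diffs).
|A - A| = 1 + 2·10 = 21 (matches direct enumeration: 21).

|A - A| = 21


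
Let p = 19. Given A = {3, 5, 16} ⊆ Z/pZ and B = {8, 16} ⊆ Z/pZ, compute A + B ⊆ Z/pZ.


Work in Z/19Z: reduce every sum a + b modulo 19.
Enumerate all 6 pairs:
a = 3: 3+8=11, 3+16=0
a = 5: 5+8=13, 5+16=2
a = 16: 16+8=5, 16+16=13
Distinct residues collected: {0, 2, 5, 11, 13}
|A + B| = 5 (out of 19 total residues).

A + B = {0, 2, 5, 11, 13}


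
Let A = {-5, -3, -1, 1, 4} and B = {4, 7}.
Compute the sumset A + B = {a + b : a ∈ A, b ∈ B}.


A + B = {a + b : a ∈ A, b ∈ B}.
Enumerate all |A|·|B| = 5·2 = 10 pairs (a, b) and collect distinct sums.
a = -5: -5+4=-1, -5+7=2
a = -3: -3+4=1, -3+7=4
a = -1: -1+4=3, -1+7=6
a = 1: 1+4=5, 1+7=8
a = 4: 4+4=8, 4+7=11
Collecting distinct sums: A + B = {-1, 1, 2, 3, 4, 5, 6, 8, 11}
|A + B| = 9

A + B = {-1, 1, 2, 3, 4, 5, 6, 8, 11}


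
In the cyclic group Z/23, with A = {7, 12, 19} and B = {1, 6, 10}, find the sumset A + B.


Work in Z/23Z: reduce every sum a + b modulo 23.
Enumerate all 9 pairs:
a = 7: 7+1=8, 7+6=13, 7+10=17
a = 12: 12+1=13, 12+6=18, 12+10=22
a = 19: 19+1=20, 19+6=2, 19+10=6
Distinct residues collected: {2, 6, 8, 13, 17, 18, 20, 22}
|A + B| = 8 (out of 23 total residues).

A + B = {2, 6, 8, 13, 17, 18, 20, 22}


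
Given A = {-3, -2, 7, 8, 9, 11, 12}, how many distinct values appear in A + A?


A + A = {a + a' : a, a' ∈ A}; |A| = 7.
General bounds: 2|A| - 1 ≤ |A + A| ≤ |A|(|A|+1)/2, i.e. 13 ≤ |A + A| ≤ 28.
Lower bound 2|A|-1 is attained iff A is an arithmetic progression.
Enumerate sums a + a' for a ≤ a' (symmetric, so this suffices):
a = -3: -3+-3=-6, -3+-2=-5, -3+7=4, -3+8=5, -3+9=6, -3+11=8, -3+12=9
a = -2: -2+-2=-4, -2+7=5, -2+8=6, -2+9=7, -2+11=9, -2+12=10
a = 7: 7+7=14, 7+8=15, 7+9=16, 7+11=18, 7+12=19
a = 8: 8+8=16, 8+9=17, 8+11=19, 8+12=20
a = 9: 9+9=18, 9+11=20, 9+12=21
a = 11: 11+11=22, 11+12=23
a = 12: 12+12=24
Distinct sums: {-6, -5, -4, 4, 5, 6, 7, 8, 9, 10, 14, 15, 16, 17, 18, 19, 20, 21, 22, 23, 24}
|A + A| = 21

|A + A| = 21


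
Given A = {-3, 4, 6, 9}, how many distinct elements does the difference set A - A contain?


A - A = {a - a' : a, a' ∈ A}; |A| = 4.
Bounds: 2|A|-1 ≤ |A - A| ≤ |A|² - |A| + 1, i.e. 7 ≤ |A - A| ≤ 13.
Note: 0 ∈ A - A always (from a - a). The set is symmetric: if d ∈ A - A then -d ∈ A - A.
Enumerate nonzero differences d = a - a' with a > a' (then include -d):
Positive differences: {2, 3, 5, 7, 9, 12}
Full difference set: {0} ∪ (positive diffs) ∪ (negative diffs).
|A - A| = 1 + 2·6 = 13 (matches direct enumeration: 13).

|A - A| = 13


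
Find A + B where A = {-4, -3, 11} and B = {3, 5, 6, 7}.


A + B = {a + b : a ∈ A, b ∈ B}.
Enumerate all |A|·|B| = 3·4 = 12 pairs (a, b) and collect distinct sums.
a = -4: -4+3=-1, -4+5=1, -4+6=2, -4+7=3
a = -3: -3+3=0, -3+5=2, -3+6=3, -3+7=4
a = 11: 11+3=14, 11+5=16, 11+6=17, 11+7=18
Collecting distinct sums: A + B = {-1, 0, 1, 2, 3, 4, 14, 16, 17, 18}
|A + B| = 10

A + B = {-1, 0, 1, 2, 3, 4, 14, 16, 17, 18}


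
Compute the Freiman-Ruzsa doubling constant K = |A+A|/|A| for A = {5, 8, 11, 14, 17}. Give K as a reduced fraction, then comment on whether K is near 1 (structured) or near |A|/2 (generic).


|A| = 5.
Compute A + A by enumerating all 25 pairs.
A + A = {10, 13, 16, 19, 22, 25, 28, 31, 34}, so |A + A| = 9.
K = |A + A| / |A| = 9/5 (already in lowest terms) ≈ 1.8000.
Reference: AP of size 5 gives K = 9/5 ≈ 1.8000; a fully generic set of size 5 gives K ≈ 3.0000.

|A| = 5, |A + A| = 9, K = 9/5.


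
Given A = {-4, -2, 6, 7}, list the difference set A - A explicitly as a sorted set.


A - A = {a - a' : a, a' ∈ A}.
Compute a - a' for each ordered pair (a, a'):
a = -4: -4--4=0, -4--2=-2, -4-6=-10, -4-7=-11
a = -2: -2--4=2, -2--2=0, -2-6=-8, -2-7=-9
a = 6: 6--4=10, 6--2=8, 6-6=0, 6-7=-1
a = 7: 7--4=11, 7--2=9, 7-6=1, 7-7=0
Collecting distinct values (and noting 0 appears from a-a):
A - A = {-11, -10, -9, -8, -2, -1, 0, 1, 2, 8, 9, 10, 11}
|A - A| = 13

A - A = {-11, -10, -9, -8, -2, -1, 0, 1, 2, 8, 9, 10, 11}


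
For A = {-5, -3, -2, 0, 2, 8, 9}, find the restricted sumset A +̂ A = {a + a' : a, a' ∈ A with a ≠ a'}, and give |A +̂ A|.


Restricted sumset: A +̂ A = {a + a' : a ∈ A, a' ∈ A, a ≠ a'}.
Equivalently, take A + A and drop any sum 2a that is achievable ONLY as a + a for a ∈ A (i.e. sums representable only with equal summands).
Enumerate pairs (a, a') with a < a' (symmetric, so each unordered pair gives one sum; this covers all a ≠ a'):
  -5 + -3 = -8
  -5 + -2 = -7
  -5 + 0 = -5
  -5 + 2 = -3
  -5 + 8 = 3
  -5 + 9 = 4
  -3 + -2 = -5
  -3 + 0 = -3
  -3 + 2 = -1
  -3 + 8 = 5
  -3 + 9 = 6
  -2 + 0 = -2
  -2 + 2 = 0
  -2 + 8 = 6
  -2 + 9 = 7
  0 + 2 = 2
  0 + 8 = 8
  0 + 9 = 9
  2 + 8 = 10
  2 + 9 = 11
  8 + 9 = 17
Collected distinct sums: {-8, -7, -5, -3, -2, -1, 0, 2, 3, 4, 5, 6, 7, 8, 9, 10, 11, 17}
|A +̂ A| = 18
(Reference bound: |A +̂ A| ≥ 2|A| - 3 for |A| ≥ 2, with |A| = 7 giving ≥ 11.)

|A +̂ A| = 18


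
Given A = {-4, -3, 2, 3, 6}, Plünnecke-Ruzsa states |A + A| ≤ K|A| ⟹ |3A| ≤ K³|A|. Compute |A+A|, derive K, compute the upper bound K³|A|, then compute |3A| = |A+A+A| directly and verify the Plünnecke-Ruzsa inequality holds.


|A| = 5.
Step 1: Compute A + A by enumerating all 25 pairs.
A + A = {-8, -7, -6, -2, -1, 0, 2, 3, 4, 5, 6, 8, 9, 12}, so |A + A| = 14.
Step 2: Doubling constant K = |A + A|/|A| = 14/5 = 14/5 ≈ 2.8000.
Step 3: Plünnecke-Ruzsa gives |3A| ≤ K³·|A| = (2.8000)³ · 5 ≈ 109.7600.
Step 4: Compute 3A = A + A + A directly by enumerating all triples (a,b,c) ∈ A³; |3A| = 26.
Step 5: Check 26 ≤ 109.7600? Yes ✓.

K = 14/5, Plünnecke-Ruzsa bound K³|A| ≈ 109.7600, |3A| = 26, inequality holds.


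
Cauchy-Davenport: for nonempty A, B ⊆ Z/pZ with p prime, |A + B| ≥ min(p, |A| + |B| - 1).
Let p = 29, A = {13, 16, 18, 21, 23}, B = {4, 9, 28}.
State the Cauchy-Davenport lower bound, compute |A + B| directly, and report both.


Cauchy-Davenport: |A + B| ≥ min(p, |A| + |B| - 1) for A, B nonempty in Z/pZ.
|A| = 5, |B| = 3, p = 29.
CD lower bound = min(29, 5 + 3 - 1) = min(29, 7) = 7.
Compute A + B mod 29 directly:
a = 13: 13+4=17, 13+9=22, 13+28=12
a = 16: 16+4=20, 16+9=25, 16+28=15
a = 18: 18+4=22, 18+9=27, 18+28=17
a = 21: 21+4=25, 21+9=1, 21+28=20
a = 23: 23+4=27, 23+9=3, 23+28=22
A + B = {1, 3, 12, 15, 17, 20, 22, 25, 27}, so |A + B| = 9.
Verify: 9 ≥ 7? Yes ✓.

CD lower bound = 7, actual |A + B| = 9.


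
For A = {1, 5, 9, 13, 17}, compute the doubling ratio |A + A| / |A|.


|A| = 5.
Compute A + A by enumerating all 25 pairs.
A + A = {2, 6, 10, 14, 18, 22, 26, 30, 34}, so |A + A| = 9.
K = |A + A| / |A| = 9/5 (already in lowest terms) ≈ 1.8000.
Reference: AP of size 5 gives K = 9/5 ≈ 1.8000; a fully generic set of size 5 gives K ≈ 3.0000.

|A| = 5, |A + A| = 9, K = 9/5.


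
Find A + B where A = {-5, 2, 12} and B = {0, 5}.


A + B = {a + b : a ∈ A, b ∈ B}.
Enumerate all |A|·|B| = 3·2 = 6 pairs (a, b) and collect distinct sums.
a = -5: -5+0=-5, -5+5=0
a = 2: 2+0=2, 2+5=7
a = 12: 12+0=12, 12+5=17
Collecting distinct sums: A + B = {-5, 0, 2, 7, 12, 17}
|A + B| = 6

A + B = {-5, 0, 2, 7, 12, 17}


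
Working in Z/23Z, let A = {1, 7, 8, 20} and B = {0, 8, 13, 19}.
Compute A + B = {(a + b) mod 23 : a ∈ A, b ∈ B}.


Work in Z/23Z: reduce every sum a + b modulo 23.
Enumerate all 16 pairs:
a = 1: 1+0=1, 1+8=9, 1+13=14, 1+19=20
a = 7: 7+0=7, 7+8=15, 7+13=20, 7+19=3
a = 8: 8+0=8, 8+8=16, 8+13=21, 8+19=4
a = 20: 20+0=20, 20+8=5, 20+13=10, 20+19=16
Distinct residues collected: {1, 3, 4, 5, 7, 8, 9, 10, 14, 15, 16, 20, 21}
|A + B| = 13 (out of 23 total residues).

A + B = {1, 3, 4, 5, 7, 8, 9, 10, 14, 15, 16, 20, 21}


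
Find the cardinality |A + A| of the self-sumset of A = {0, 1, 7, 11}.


A + A = {a + a' : a, a' ∈ A}; |A| = 4.
General bounds: 2|A| - 1 ≤ |A + A| ≤ |A|(|A|+1)/2, i.e. 7 ≤ |A + A| ≤ 10.
Lower bound 2|A|-1 is attained iff A is an arithmetic progression.
Enumerate sums a + a' for a ≤ a' (symmetric, so this suffices):
a = 0: 0+0=0, 0+1=1, 0+7=7, 0+11=11
a = 1: 1+1=2, 1+7=8, 1+11=12
a = 7: 7+7=14, 7+11=18
a = 11: 11+11=22
Distinct sums: {0, 1, 2, 7, 8, 11, 12, 14, 18, 22}
|A + A| = 10

|A + A| = 10


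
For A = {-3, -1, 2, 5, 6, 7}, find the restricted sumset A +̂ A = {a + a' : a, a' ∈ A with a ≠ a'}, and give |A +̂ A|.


Restricted sumset: A +̂ A = {a + a' : a ∈ A, a' ∈ A, a ≠ a'}.
Equivalently, take A + A and drop any sum 2a that is achievable ONLY as a + a for a ∈ A (i.e. sums representable only with equal summands).
Enumerate pairs (a, a') with a < a' (symmetric, so each unordered pair gives one sum; this covers all a ≠ a'):
  -3 + -1 = -4
  -3 + 2 = -1
  -3 + 5 = 2
  -3 + 6 = 3
  -3 + 7 = 4
  -1 + 2 = 1
  -1 + 5 = 4
  -1 + 6 = 5
  -1 + 7 = 6
  2 + 5 = 7
  2 + 6 = 8
  2 + 7 = 9
  5 + 6 = 11
  5 + 7 = 12
  6 + 7 = 13
Collected distinct sums: {-4, -1, 1, 2, 3, 4, 5, 6, 7, 8, 9, 11, 12, 13}
|A +̂ A| = 14
(Reference bound: |A +̂ A| ≥ 2|A| - 3 for |A| ≥ 2, with |A| = 6 giving ≥ 9.)

|A +̂ A| = 14


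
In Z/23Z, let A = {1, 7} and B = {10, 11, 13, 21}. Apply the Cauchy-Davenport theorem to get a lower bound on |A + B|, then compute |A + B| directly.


Cauchy-Davenport: |A + B| ≥ min(p, |A| + |B| - 1) for A, B nonempty in Z/pZ.
|A| = 2, |B| = 4, p = 23.
CD lower bound = min(23, 2 + 4 - 1) = min(23, 5) = 5.
Compute A + B mod 23 directly:
a = 1: 1+10=11, 1+11=12, 1+13=14, 1+21=22
a = 7: 7+10=17, 7+11=18, 7+13=20, 7+21=5
A + B = {5, 11, 12, 14, 17, 18, 20, 22}, so |A + B| = 8.
Verify: 8 ≥ 5? Yes ✓.

CD lower bound = 5, actual |A + B| = 8.


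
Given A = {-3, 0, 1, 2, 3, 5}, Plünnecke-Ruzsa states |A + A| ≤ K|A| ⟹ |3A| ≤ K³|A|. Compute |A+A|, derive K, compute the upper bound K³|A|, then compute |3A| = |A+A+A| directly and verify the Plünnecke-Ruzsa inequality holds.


|A| = 6.
Step 1: Compute A + A by enumerating all 36 pairs.
A + A = {-6, -3, -2, -1, 0, 1, 2, 3, 4, 5, 6, 7, 8, 10}, so |A + A| = 14.
Step 2: Doubling constant K = |A + A|/|A| = 14/6 = 14/6 ≈ 2.3333.
Step 3: Plünnecke-Ruzsa gives |3A| ≤ K³·|A| = (2.3333)³ · 6 ≈ 76.2222.
Step 4: Compute 3A = A + A + A directly by enumerating all triples (a,b,c) ∈ A³; |3A| = 22.
Step 5: Check 22 ≤ 76.2222? Yes ✓.

K = 14/6, Plünnecke-Ruzsa bound K³|A| ≈ 76.2222, |3A| = 22, inequality holds.


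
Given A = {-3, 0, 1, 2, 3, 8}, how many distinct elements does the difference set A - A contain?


A - A = {a - a' : a, a' ∈ A}; |A| = 6.
Bounds: 2|A|-1 ≤ |A - A| ≤ |A|² - |A| + 1, i.e. 11 ≤ |A - A| ≤ 31.
Note: 0 ∈ A - A always (from a - a). The set is symmetric: if d ∈ A - A then -d ∈ A - A.
Enumerate nonzero differences d = a - a' with a > a' (then include -d):
Positive differences: {1, 2, 3, 4, 5, 6, 7, 8, 11}
Full difference set: {0} ∪ (positive diffs) ∪ (negative diffs).
|A - A| = 1 + 2·9 = 19 (matches direct enumeration: 19).

|A - A| = 19


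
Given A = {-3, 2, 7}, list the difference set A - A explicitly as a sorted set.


A - A = {a - a' : a, a' ∈ A}.
Compute a - a' for each ordered pair (a, a'):
a = -3: -3--3=0, -3-2=-5, -3-7=-10
a = 2: 2--3=5, 2-2=0, 2-7=-5
a = 7: 7--3=10, 7-2=5, 7-7=0
Collecting distinct values (and noting 0 appears from a-a):
A - A = {-10, -5, 0, 5, 10}
|A - A| = 5

A - A = {-10, -5, 0, 5, 10}


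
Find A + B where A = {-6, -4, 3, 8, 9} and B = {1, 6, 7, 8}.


A + B = {a + b : a ∈ A, b ∈ B}.
Enumerate all |A|·|B| = 5·4 = 20 pairs (a, b) and collect distinct sums.
a = -6: -6+1=-5, -6+6=0, -6+7=1, -6+8=2
a = -4: -4+1=-3, -4+6=2, -4+7=3, -4+8=4
a = 3: 3+1=4, 3+6=9, 3+7=10, 3+8=11
a = 8: 8+1=9, 8+6=14, 8+7=15, 8+8=16
a = 9: 9+1=10, 9+6=15, 9+7=16, 9+8=17
Collecting distinct sums: A + B = {-5, -3, 0, 1, 2, 3, 4, 9, 10, 11, 14, 15, 16, 17}
|A + B| = 14

A + B = {-5, -3, 0, 1, 2, 3, 4, 9, 10, 11, 14, 15, 16, 17}


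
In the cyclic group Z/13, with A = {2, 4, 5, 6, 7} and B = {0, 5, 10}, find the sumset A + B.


Work in Z/13Z: reduce every sum a + b modulo 13.
Enumerate all 15 pairs:
a = 2: 2+0=2, 2+5=7, 2+10=12
a = 4: 4+0=4, 4+5=9, 4+10=1
a = 5: 5+0=5, 5+5=10, 5+10=2
a = 6: 6+0=6, 6+5=11, 6+10=3
a = 7: 7+0=7, 7+5=12, 7+10=4
Distinct residues collected: {1, 2, 3, 4, 5, 6, 7, 9, 10, 11, 12}
|A + B| = 11 (out of 13 total residues).

A + B = {1, 2, 3, 4, 5, 6, 7, 9, 10, 11, 12}


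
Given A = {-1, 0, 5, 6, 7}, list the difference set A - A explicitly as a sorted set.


A - A = {a - a' : a, a' ∈ A}.
Compute a - a' for each ordered pair (a, a'):
a = -1: -1--1=0, -1-0=-1, -1-5=-6, -1-6=-7, -1-7=-8
a = 0: 0--1=1, 0-0=0, 0-5=-5, 0-6=-6, 0-7=-7
a = 5: 5--1=6, 5-0=5, 5-5=0, 5-6=-1, 5-7=-2
a = 6: 6--1=7, 6-0=6, 6-5=1, 6-6=0, 6-7=-1
a = 7: 7--1=8, 7-0=7, 7-5=2, 7-6=1, 7-7=0
Collecting distinct values (and noting 0 appears from a-a):
A - A = {-8, -7, -6, -5, -2, -1, 0, 1, 2, 5, 6, 7, 8}
|A - A| = 13

A - A = {-8, -7, -6, -5, -2, -1, 0, 1, 2, 5, 6, 7, 8}


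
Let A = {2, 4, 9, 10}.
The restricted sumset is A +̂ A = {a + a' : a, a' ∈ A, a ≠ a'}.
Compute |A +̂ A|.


Restricted sumset: A +̂ A = {a + a' : a ∈ A, a' ∈ A, a ≠ a'}.
Equivalently, take A + A and drop any sum 2a that is achievable ONLY as a + a for a ∈ A (i.e. sums representable only with equal summands).
Enumerate pairs (a, a') with a < a' (symmetric, so each unordered pair gives one sum; this covers all a ≠ a'):
  2 + 4 = 6
  2 + 9 = 11
  2 + 10 = 12
  4 + 9 = 13
  4 + 10 = 14
  9 + 10 = 19
Collected distinct sums: {6, 11, 12, 13, 14, 19}
|A +̂ A| = 6
(Reference bound: |A +̂ A| ≥ 2|A| - 3 for |A| ≥ 2, with |A| = 4 giving ≥ 5.)

|A +̂ A| = 6


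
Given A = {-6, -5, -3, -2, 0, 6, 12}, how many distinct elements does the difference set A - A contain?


A - A = {a - a' : a, a' ∈ A}; |A| = 7.
Bounds: 2|A|-1 ≤ |A - A| ≤ |A|² - |A| + 1, i.e. 13 ≤ |A - A| ≤ 43.
Note: 0 ∈ A - A always (from a - a). The set is symmetric: if d ∈ A - A then -d ∈ A - A.
Enumerate nonzero differences d = a - a' with a > a' (then include -d):
Positive differences: {1, 2, 3, 4, 5, 6, 8, 9, 11, 12, 14, 15, 17, 18}
Full difference set: {0} ∪ (positive diffs) ∪ (negative diffs).
|A - A| = 1 + 2·14 = 29 (matches direct enumeration: 29).

|A - A| = 29


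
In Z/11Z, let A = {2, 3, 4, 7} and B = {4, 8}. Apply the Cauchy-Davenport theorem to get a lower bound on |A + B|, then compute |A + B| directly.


Cauchy-Davenport: |A + B| ≥ min(p, |A| + |B| - 1) for A, B nonempty in Z/pZ.
|A| = 4, |B| = 2, p = 11.
CD lower bound = min(11, 4 + 2 - 1) = min(11, 5) = 5.
Compute A + B mod 11 directly:
a = 2: 2+4=6, 2+8=10
a = 3: 3+4=7, 3+8=0
a = 4: 4+4=8, 4+8=1
a = 7: 7+4=0, 7+8=4
A + B = {0, 1, 4, 6, 7, 8, 10}, so |A + B| = 7.
Verify: 7 ≥ 5? Yes ✓.

CD lower bound = 5, actual |A + B| = 7.


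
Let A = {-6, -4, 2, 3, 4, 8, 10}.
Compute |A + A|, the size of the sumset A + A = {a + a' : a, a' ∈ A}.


A + A = {a + a' : a, a' ∈ A}; |A| = 7.
General bounds: 2|A| - 1 ≤ |A + A| ≤ |A|(|A|+1)/2, i.e. 13 ≤ |A + A| ≤ 28.
Lower bound 2|A|-1 is attained iff A is an arithmetic progression.
Enumerate sums a + a' for a ≤ a' (symmetric, so this suffices):
a = -6: -6+-6=-12, -6+-4=-10, -6+2=-4, -6+3=-3, -6+4=-2, -6+8=2, -6+10=4
a = -4: -4+-4=-8, -4+2=-2, -4+3=-1, -4+4=0, -4+8=4, -4+10=6
a = 2: 2+2=4, 2+3=5, 2+4=6, 2+8=10, 2+10=12
a = 3: 3+3=6, 3+4=7, 3+8=11, 3+10=13
a = 4: 4+4=8, 4+8=12, 4+10=14
a = 8: 8+8=16, 8+10=18
a = 10: 10+10=20
Distinct sums: {-12, -10, -8, -4, -3, -2, -1, 0, 2, 4, 5, 6, 7, 8, 10, 11, 12, 13, 14, 16, 18, 20}
|A + A| = 22

|A + A| = 22


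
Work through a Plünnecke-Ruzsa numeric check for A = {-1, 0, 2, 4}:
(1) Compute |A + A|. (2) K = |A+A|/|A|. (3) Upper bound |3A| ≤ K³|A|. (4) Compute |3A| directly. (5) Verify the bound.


|A| = 4.
Step 1: Compute A + A by enumerating all 16 pairs.
A + A = {-2, -1, 0, 1, 2, 3, 4, 6, 8}, so |A + A| = 9.
Step 2: Doubling constant K = |A + A|/|A| = 9/4 = 9/4 ≈ 2.2500.
Step 3: Plünnecke-Ruzsa gives |3A| ≤ K³·|A| = (2.2500)³ · 4 ≈ 45.5625.
Step 4: Compute 3A = A + A + A directly by enumerating all triples (a,b,c) ∈ A³; |3A| = 14.
Step 5: Check 14 ≤ 45.5625? Yes ✓.

K = 9/4, Plünnecke-Ruzsa bound K³|A| ≈ 45.5625, |3A| = 14, inequality holds.


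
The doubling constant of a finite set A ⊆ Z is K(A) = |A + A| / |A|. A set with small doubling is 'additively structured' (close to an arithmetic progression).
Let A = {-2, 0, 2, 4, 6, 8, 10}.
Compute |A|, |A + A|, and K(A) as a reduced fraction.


|A| = 7.
Compute A + A by enumerating all 49 pairs.
A + A = {-4, -2, 0, 2, 4, 6, 8, 10, 12, 14, 16, 18, 20}, so |A + A| = 13.
K = |A + A| / |A| = 13/7 (already in lowest terms) ≈ 1.8571.
Reference: AP of size 7 gives K = 13/7 ≈ 1.8571; a fully generic set of size 7 gives K ≈ 4.0000.

|A| = 7, |A + A| = 13, K = 13/7.


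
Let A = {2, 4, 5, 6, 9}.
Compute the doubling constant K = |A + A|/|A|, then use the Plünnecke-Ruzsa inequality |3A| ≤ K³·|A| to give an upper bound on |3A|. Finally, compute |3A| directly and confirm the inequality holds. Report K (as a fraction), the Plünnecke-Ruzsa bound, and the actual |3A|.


|A| = 5.
Step 1: Compute A + A by enumerating all 25 pairs.
A + A = {4, 6, 7, 8, 9, 10, 11, 12, 13, 14, 15, 18}, so |A + A| = 12.
Step 2: Doubling constant K = |A + A|/|A| = 12/5 = 12/5 ≈ 2.4000.
Step 3: Plünnecke-Ruzsa gives |3A| ≤ K³·|A| = (2.4000)³ · 5 ≈ 69.1200.
Step 4: Compute 3A = A + A + A directly by enumerating all triples (a,b,c) ∈ A³; |3A| = 19.
Step 5: Check 19 ≤ 69.1200? Yes ✓.

K = 12/5, Plünnecke-Ruzsa bound K³|A| ≈ 69.1200, |3A| = 19, inequality holds.


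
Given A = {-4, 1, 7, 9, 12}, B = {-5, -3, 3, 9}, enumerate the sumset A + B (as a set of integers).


A + B = {a + b : a ∈ A, b ∈ B}.
Enumerate all |A|·|B| = 5·4 = 20 pairs (a, b) and collect distinct sums.
a = -4: -4+-5=-9, -4+-3=-7, -4+3=-1, -4+9=5
a = 1: 1+-5=-4, 1+-3=-2, 1+3=4, 1+9=10
a = 7: 7+-5=2, 7+-3=4, 7+3=10, 7+9=16
a = 9: 9+-5=4, 9+-3=6, 9+3=12, 9+9=18
a = 12: 12+-5=7, 12+-3=9, 12+3=15, 12+9=21
Collecting distinct sums: A + B = {-9, -7, -4, -2, -1, 2, 4, 5, 6, 7, 9, 10, 12, 15, 16, 18, 21}
|A + B| = 17

A + B = {-9, -7, -4, -2, -1, 2, 4, 5, 6, 7, 9, 10, 12, 15, 16, 18, 21}


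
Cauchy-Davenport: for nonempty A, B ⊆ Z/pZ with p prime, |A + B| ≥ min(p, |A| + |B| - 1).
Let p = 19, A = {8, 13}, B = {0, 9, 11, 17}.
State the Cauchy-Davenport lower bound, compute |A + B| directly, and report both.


Cauchy-Davenport: |A + B| ≥ min(p, |A| + |B| - 1) for A, B nonempty in Z/pZ.
|A| = 2, |B| = 4, p = 19.
CD lower bound = min(19, 2 + 4 - 1) = min(19, 5) = 5.
Compute A + B mod 19 directly:
a = 8: 8+0=8, 8+9=17, 8+11=0, 8+17=6
a = 13: 13+0=13, 13+9=3, 13+11=5, 13+17=11
A + B = {0, 3, 5, 6, 8, 11, 13, 17}, so |A + B| = 8.
Verify: 8 ≥ 5? Yes ✓.

CD lower bound = 5, actual |A + B| = 8.


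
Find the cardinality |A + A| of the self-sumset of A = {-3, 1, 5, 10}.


A + A = {a + a' : a, a' ∈ A}; |A| = 4.
General bounds: 2|A| - 1 ≤ |A + A| ≤ |A|(|A|+1)/2, i.e. 7 ≤ |A + A| ≤ 10.
Lower bound 2|A|-1 is attained iff A is an arithmetic progression.
Enumerate sums a + a' for a ≤ a' (symmetric, so this suffices):
a = -3: -3+-3=-6, -3+1=-2, -3+5=2, -3+10=7
a = 1: 1+1=2, 1+5=6, 1+10=11
a = 5: 5+5=10, 5+10=15
a = 10: 10+10=20
Distinct sums: {-6, -2, 2, 6, 7, 10, 11, 15, 20}
|A + A| = 9

|A + A| = 9


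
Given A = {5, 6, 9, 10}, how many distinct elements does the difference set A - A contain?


A - A = {a - a' : a, a' ∈ A}; |A| = 4.
Bounds: 2|A|-1 ≤ |A - A| ≤ |A|² - |A| + 1, i.e. 7 ≤ |A - A| ≤ 13.
Note: 0 ∈ A - A always (from a - a). The set is symmetric: if d ∈ A - A then -d ∈ A - A.
Enumerate nonzero differences d = a - a' with a > a' (then include -d):
Positive differences: {1, 3, 4, 5}
Full difference set: {0} ∪ (positive diffs) ∪ (negative diffs).
|A - A| = 1 + 2·4 = 9 (matches direct enumeration: 9).

|A - A| = 9


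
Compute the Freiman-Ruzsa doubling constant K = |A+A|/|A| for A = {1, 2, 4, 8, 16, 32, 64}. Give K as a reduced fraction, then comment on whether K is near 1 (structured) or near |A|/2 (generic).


|A| = 7.
Compute A + A by enumerating all 49 pairs.
A + A = {2, 3, 4, 5, 6, 8, 9, 10, 12, 16, 17, 18, 20, 24, 32, 33, 34, 36, 40, 48, 64, 65, 66, 68, 72, 80, 96, 128}, so |A + A| = 28.
K = |A + A| / |A| = 28/7 = 4/1 ≈ 4.0000.
Reference: AP of size 7 gives K = 13/7 ≈ 1.8571; a fully generic set of size 7 gives K ≈ 4.0000.

|A| = 7, |A + A| = 28, K = 28/7 = 4/1.


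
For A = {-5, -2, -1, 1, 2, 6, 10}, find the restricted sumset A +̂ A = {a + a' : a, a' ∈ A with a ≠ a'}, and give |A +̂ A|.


Restricted sumset: A +̂ A = {a + a' : a ∈ A, a' ∈ A, a ≠ a'}.
Equivalently, take A + A and drop any sum 2a that is achievable ONLY as a + a for a ∈ A (i.e. sums representable only with equal summands).
Enumerate pairs (a, a') with a < a' (symmetric, so each unordered pair gives one sum; this covers all a ≠ a'):
  -5 + -2 = -7
  -5 + -1 = -6
  -5 + 1 = -4
  -5 + 2 = -3
  -5 + 6 = 1
  -5 + 10 = 5
  -2 + -1 = -3
  -2 + 1 = -1
  -2 + 2 = 0
  -2 + 6 = 4
  -2 + 10 = 8
  -1 + 1 = 0
  -1 + 2 = 1
  -1 + 6 = 5
  -1 + 10 = 9
  1 + 2 = 3
  1 + 6 = 7
  1 + 10 = 11
  2 + 6 = 8
  2 + 10 = 12
  6 + 10 = 16
Collected distinct sums: {-7, -6, -4, -3, -1, 0, 1, 3, 4, 5, 7, 8, 9, 11, 12, 16}
|A +̂ A| = 16
(Reference bound: |A +̂ A| ≥ 2|A| - 3 for |A| ≥ 2, with |A| = 7 giving ≥ 11.)

|A +̂ A| = 16


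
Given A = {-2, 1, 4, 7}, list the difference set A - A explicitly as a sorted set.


A - A = {a - a' : a, a' ∈ A}.
Compute a - a' for each ordered pair (a, a'):
a = -2: -2--2=0, -2-1=-3, -2-4=-6, -2-7=-9
a = 1: 1--2=3, 1-1=0, 1-4=-3, 1-7=-6
a = 4: 4--2=6, 4-1=3, 4-4=0, 4-7=-3
a = 7: 7--2=9, 7-1=6, 7-4=3, 7-7=0
Collecting distinct values (and noting 0 appears from a-a):
A - A = {-9, -6, -3, 0, 3, 6, 9}
|A - A| = 7

A - A = {-9, -6, -3, 0, 3, 6, 9}


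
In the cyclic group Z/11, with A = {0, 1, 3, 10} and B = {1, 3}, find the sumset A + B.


Work in Z/11Z: reduce every sum a + b modulo 11.
Enumerate all 8 pairs:
a = 0: 0+1=1, 0+3=3
a = 1: 1+1=2, 1+3=4
a = 3: 3+1=4, 3+3=6
a = 10: 10+1=0, 10+3=2
Distinct residues collected: {0, 1, 2, 3, 4, 6}
|A + B| = 6 (out of 11 total residues).

A + B = {0, 1, 2, 3, 4, 6}


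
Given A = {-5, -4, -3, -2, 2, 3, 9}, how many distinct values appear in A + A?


A + A = {a + a' : a, a' ∈ A}; |A| = 7.
General bounds: 2|A| - 1 ≤ |A + A| ≤ |A|(|A|+1)/2, i.e. 13 ≤ |A + A| ≤ 28.
Lower bound 2|A|-1 is attained iff A is an arithmetic progression.
Enumerate sums a + a' for a ≤ a' (symmetric, so this suffices):
a = -5: -5+-5=-10, -5+-4=-9, -5+-3=-8, -5+-2=-7, -5+2=-3, -5+3=-2, -5+9=4
a = -4: -4+-4=-8, -4+-3=-7, -4+-2=-6, -4+2=-2, -4+3=-1, -4+9=5
a = -3: -3+-3=-6, -3+-2=-5, -3+2=-1, -3+3=0, -3+9=6
a = -2: -2+-2=-4, -2+2=0, -2+3=1, -2+9=7
a = 2: 2+2=4, 2+3=5, 2+9=11
a = 3: 3+3=6, 3+9=12
a = 9: 9+9=18
Distinct sums: {-10, -9, -8, -7, -6, -5, -4, -3, -2, -1, 0, 1, 4, 5, 6, 7, 11, 12, 18}
|A + A| = 19

|A + A| = 19


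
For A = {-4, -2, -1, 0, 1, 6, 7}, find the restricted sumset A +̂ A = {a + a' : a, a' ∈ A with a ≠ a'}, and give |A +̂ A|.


Restricted sumset: A +̂ A = {a + a' : a ∈ A, a' ∈ A, a ≠ a'}.
Equivalently, take A + A and drop any sum 2a that is achievable ONLY as a + a for a ∈ A (i.e. sums representable only with equal summands).
Enumerate pairs (a, a') with a < a' (symmetric, so each unordered pair gives one sum; this covers all a ≠ a'):
  -4 + -2 = -6
  -4 + -1 = -5
  -4 + 0 = -4
  -4 + 1 = -3
  -4 + 6 = 2
  -4 + 7 = 3
  -2 + -1 = -3
  -2 + 0 = -2
  -2 + 1 = -1
  -2 + 6 = 4
  -2 + 7 = 5
  -1 + 0 = -1
  -1 + 1 = 0
  -1 + 6 = 5
  -1 + 7 = 6
  0 + 1 = 1
  0 + 6 = 6
  0 + 7 = 7
  1 + 6 = 7
  1 + 7 = 8
  6 + 7 = 13
Collected distinct sums: {-6, -5, -4, -3, -2, -1, 0, 1, 2, 3, 4, 5, 6, 7, 8, 13}
|A +̂ A| = 16
(Reference bound: |A +̂ A| ≥ 2|A| - 3 for |A| ≥ 2, with |A| = 7 giving ≥ 11.)

|A +̂ A| = 16


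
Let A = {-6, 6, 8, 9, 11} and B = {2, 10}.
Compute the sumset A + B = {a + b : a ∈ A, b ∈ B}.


A + B = {a + b : a ∈ A, b ∈ B}.
Enumerate all |A|·|B| = 5·2 = 10 pairs (a, b) and collect distinct sums.
a = -6: -6+2=-4, -6+10=4
a = 6: 6+2=8, 6+10=16
a = 8: 8+2=10, 8+10=18
a = 9: 9+2=11, 9+10=19
a = 11: 11+2=13, 11+10=21
Collecting distinct sums: A + B = {-4, 4, 8, 10, 11, 13, 16, 18, 19, 21}
|A + B| = 10

A + B = {-4, 4, 8, 10, 11, 13, 16, 18, 19, 21}


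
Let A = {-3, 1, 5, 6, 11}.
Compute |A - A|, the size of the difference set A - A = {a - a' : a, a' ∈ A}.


A - A = {a - a' : a, a' ∈ A}; |A| = 5.
Bounds: 2|A|-1 ≤ |A - A| ≤ |A|² - |A| + 1, i.e. 9 ≤ |A - A| ≤ 21.
Note: 0 ∈ A - A always (from a - a). The set is symmetric: if d ∈ A - A then -d ∈ A - A.
Enumerate nonzero differences d = a - a' with a > a' (then include -d):
Positive differences: {1, 4, 5, 6, 8, 9, 10, 14}
Full difference set: {0} ∪ (positive diffs) ∪ (negative diffs).
|A - A| = 1 + 2·8 = 17 (matches direct enumeration: 17).

|A - A| = 17


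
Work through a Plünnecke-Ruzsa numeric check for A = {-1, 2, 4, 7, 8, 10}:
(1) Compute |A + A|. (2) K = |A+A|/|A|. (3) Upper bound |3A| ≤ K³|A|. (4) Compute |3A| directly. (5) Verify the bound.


|A| = 6.
Step 1: Compute A + A by enumerating all 36 pairs.
A + A = {-2, 1, 3, 4, 6, 7, 8, 9, 10, 11, 12, 14, 15, 16, 17, 18, 20}, so |A + A| = 17.
Step 2: Doubling constant K = |A + A|/|A| = 17/6 = 17/6 ≈ 2.8333.
Step 3: Plünnecke-Ruzsa gives |3A| ≤ K³·|A| = (2.8333)³ · 6 ≈ 136.4722.
Step 4: Compute 3A = A + A + A directly by enumerating all triples (a,b,c) ∈ A³; |3A| = 29.
Step 5: Check 29 ≤ 136.4722? Yes ✓.

K = 17/6, Plünnecke-Ruzsa bound K³|A| ≈ 136.4722, |3A| = 29, inequality holds.


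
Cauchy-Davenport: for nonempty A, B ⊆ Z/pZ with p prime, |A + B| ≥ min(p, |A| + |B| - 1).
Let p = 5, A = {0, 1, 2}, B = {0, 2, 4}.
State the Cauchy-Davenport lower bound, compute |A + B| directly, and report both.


Cauchy-Davenport: |A + B| ≥ min(p, |A| + |B| - 1) for A, B nonempty in Z/pZ.
|A| = 3, |B| = 3, p = 5.
CD lower bound = min(5, 3 + 3 - 1) = min(5, 5) = 5.
Compute A + B mod 5 directly:
a = 0: 0+0=0, 0+2=2, 0+4=4
a = 1: 1+0=1, 1+2=3, 1+4=0
a = 2: 2+0=2, 2+2=4, 2+4=1
A + B = {0, 1, 2, 3, 4}, so |A + B| = 5.
Verify: 5 ≥ 5? Yes ✓.

CD lower bound = 5, actual |A + B| = 5.


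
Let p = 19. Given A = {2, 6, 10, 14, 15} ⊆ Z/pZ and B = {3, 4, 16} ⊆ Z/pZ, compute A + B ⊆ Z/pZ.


Work in Z/19Z: reduce every sum a + b modulo 19.
Enumerate all 15 pairs:
a = 2: 2+3=5, 2+4=6, 2+16=18
a = 6: 6+3=9, 6+4=10, 6+16=3
a = 10: 10+3=13, 10+4=14, 10+16=7
a = 14: 14+3=17, 14+4=18, 14+16=11
a = 15: 15+3=18, 15+4=0, 15+16=12
Distinct residues collected: {0, 3, 5, 6, 7, 9, 10, 11, 12, 13, 14, 17, 18}
|A + B| = 13 (out of 19 total residues).

A + B = {0, 3, 5, 6, 7, 9, 10, 11, 12, 13, 14, 17, 18}


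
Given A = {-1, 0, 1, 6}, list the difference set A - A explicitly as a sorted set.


A - A = {a - a' : a, a' ∈ A}.
Compute a - a' for each ordered pair (a, a'):
a = -1: -1--1=0, -1-0=-1, -1-1=-2, -1-6=-7
a = 0: 0--1=1, 0-0=0, 0-1=-1, 0-6=-6
a = 1: 1--1=2, 1-0=1, 1-1=0, 1-6=-5
a = 6: 6--1=7, 6-0=6, 6-1=5, 6-6=0
Collecting distinct values (and noting 0 appears from a-a):
A - A = {-7, -6, -5, -2, -1, 0, 1, 2, 5, 6, 7}
|A - A| = 11

A - A = {-7, -6, -5, -2, -1, 0, 1, 2, 5, 6, 7}


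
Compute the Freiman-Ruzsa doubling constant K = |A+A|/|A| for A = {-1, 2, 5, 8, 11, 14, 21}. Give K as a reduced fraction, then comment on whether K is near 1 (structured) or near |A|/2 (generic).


|A| = 7.
Compute A + A by enumerating all 49 pairs.
A + A = {-2, 1, 4, 7, 10, 13, 16, 19, 20, 22, 23, 25, 26, 28, 29, 32, 35, 42}, so |A + A| = 18.
K = |A + A| / |A| = 18/7 (already in lowest terms) ≈ 2.5714.
Reference: AP of size 7 gives K = 13/7 ≈ 1.8571; a fully generic set of size 7 gives K ≈ 4.0000.

|A| = 7, |A + A| = 18, K = 18/7.


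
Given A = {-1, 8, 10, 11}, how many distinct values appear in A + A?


A + A = {a + a' : a, a' ∈ A}; |A| = 4.
General bounds: 2|A| - 1 ≤ |A + A| ≤ |A|(|A|+1)/2, i.e. 7 ≤ |A + A| ≤ 10.
Lower bound 2|A|-1 is attained iff A is an arithmetic progression.
Enumerate sums a + a' for a ≤ a' (symmetric, so this suffices):
a = -1: -1+-1=-2, -1+8=7, -1+10=9, -1+11=10
a = 8: 8+8=16, 8+10=18, 8+11=19
a = 10: 10+10=20, 10+11=21
a = 11: 11+11=22
Distinct sums: {-2, 7, 9, 10, 16, 18, 19, 20, 21, 22}
|A + A| = 10

|A + A| = 10
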